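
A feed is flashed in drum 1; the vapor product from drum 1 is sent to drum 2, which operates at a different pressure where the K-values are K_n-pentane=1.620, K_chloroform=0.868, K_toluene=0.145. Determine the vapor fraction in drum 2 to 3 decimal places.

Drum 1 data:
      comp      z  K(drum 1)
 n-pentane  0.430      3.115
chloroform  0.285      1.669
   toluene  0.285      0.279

Drum 1:
Let ψ₁ = V/F and solve Σ zᵢ(Kᵢ−1)/(1+ψ₁(Kᵢ−1)) = 0.
g(0) = ΣzᵢKᵢ − 1 = 0.895 and g(1) = 1 − Σzᵢ/Kᵢ = -0.330, so a root lies in (0, 1).
Newton–Raphson from ψ₁ = 0.5:
  ψ₁ = 0.500: g = 0.2636, g' = -0.888 → ψ₁ = 0.797
  ψ₁ = 0.797: g = -0.0198, g' = -1.139 → ψ₁ = 0.779
Converged at ψ₁ = 0.779.
Drum-1 compositions:
  n-pentane: x = 0.162, y = 0.506
  chloroform: x = 0.187, y = 0.313
  toluene: x = 0.650, y = 0.181
Drum-2 feed = drum-1 vapor: z₂ = (0.5059, 0.3127, 0.1814).
Drum 2:
Material balance + equilibrium reduce to Σ zᵢ(Kᵢ−1)/(1+ψ₂(Kᵢ−1)) = 0.
Feasibility: ΣzᵢKᵢ = 1.117, Σzᵢ/Kᵢ = 1.924 — both > 1, two phases present.
Newton iteration, ψ₂⁰ = 0.57:
  ψ₂ = 0.570: g = -0.1155, g' = -0.617 → ψ₂ = 0.383
  ψ₂ = 0.383: g = -0.0206, g' = -0.426 → ψ₂ = 0.335
  ψ₂ = 0.335: g = -0.0007, g' = -0.400 → ψ₂ = 0.333
Converged at ψ₂ = 0.333.
  n-pentane: x = 0.419, y = 0.679
  chloroform: x = 0.327, y = 0.284
  toluene: x = 0.254, y = 0.037

V/F (drum 2) = 0.333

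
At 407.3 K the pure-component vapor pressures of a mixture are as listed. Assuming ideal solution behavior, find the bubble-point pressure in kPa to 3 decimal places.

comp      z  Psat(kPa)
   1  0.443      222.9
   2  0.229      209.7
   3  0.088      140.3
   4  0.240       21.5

At the bubble point ψ → 0, so ΣzᵢKᵢ = 1 with Kᵢ = Pᵢˢᵃᵗ/P ⇒ P = ΣzᵢPᵢˢᵃᵗ.
P = 0.443·222.9 + 0.229·209.7 + 0.088·140.3 + 0.240·21.5 = 164.272 kPa

Pbub = 164.272 kPa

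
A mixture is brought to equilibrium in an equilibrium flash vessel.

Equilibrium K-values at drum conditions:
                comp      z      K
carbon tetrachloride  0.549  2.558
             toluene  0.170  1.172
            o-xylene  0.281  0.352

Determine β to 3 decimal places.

Rachford–Rice: g(β) = Σ zᵢ(Kᵢ−1)/(1+β(Kᵢ−1)) = 0.
g(0) = ΣzᵢKᵢ − 1 = 0.702 and g(1) = 1 − Σzᵢ/Kᵢ = -0.158, so a root lies in (0, 1).
Newton–Raphson from β = 0.31:
  β = 0.310: g = 0.3767, g' = -0.795 → β = 0.784
  β = 0.784: g = 0.0409, g' = -0.761 → β = 0.837
  β = 0.837: g = -0.0015, g' = -0.819 → β = 0.836
Converged at β = 0.836.

β = 0.836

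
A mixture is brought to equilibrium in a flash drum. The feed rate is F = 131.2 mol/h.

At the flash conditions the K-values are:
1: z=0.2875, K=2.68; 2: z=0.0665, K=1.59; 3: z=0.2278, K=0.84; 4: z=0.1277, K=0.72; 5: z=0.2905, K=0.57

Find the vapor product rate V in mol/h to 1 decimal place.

Rachford–Rice: g(β) = Σ zᵢ(Kᵢ−1)/(1+β(Kᵢ−1)) = 0.
Feasibility: ΣzᵢKᵢ = 1.3251, Σzᵢ/Kᵢ = 1.1073 — both > 1, two phases present.
Newton iteration, β⁰ = 0.5:
  β = 0.5000: g = 0.05248, g' = -0.3611 → β = 0.6453
  β = 0.6453: g = 0.00299, g' = -0.3240 → β = 0.6545
  β = 0.6545: g = 0.00001, g' = -0.3224 → β = 0.6546
Converged at β = 0.6546.
Then V = β·F = 0.6546·131.2 = 85.9 mol/h and L = F − V = 45.3 mol/h.

V = 85.9 mol/h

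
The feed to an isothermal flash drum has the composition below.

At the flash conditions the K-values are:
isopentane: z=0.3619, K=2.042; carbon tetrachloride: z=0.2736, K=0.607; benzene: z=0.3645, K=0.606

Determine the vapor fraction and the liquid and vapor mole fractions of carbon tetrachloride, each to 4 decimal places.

ψ = 0.3071, x_carbon tetrachloride = 0.3112, y_carbon tetrachloride = 0.1889

Let ψ = V/F and solve Σ zᵢ(Kᵢ−1)/(1+ψ(Kᵢ−1)) = 0.
g(0) = ΣzᵢKᵢ − 1 = 0.1260 and g(1) = 1 − Σzᵢ/Kᵢ = -0.2295, so a root lies in (0, 1).
Iterate (Newton) starting at ψ = 0.41:
  ψ = 0.4100: g = -0.03524, g' = -0.3334 → ψ = 0.3043
  ψ = 0.3043: g = 0.00100, g' = -0.3541 → ψ = 0.3071
Converged at ψ = 0.3071.
Compositions from xᵢ = zᵢ/(1+ψ(Kᵢ−1)), yᵢ = Kᵢxᵢ:
  isopentane: x = 0.2742, y = 0.5598
  carbon tetrachloride: x = 0.3112, y = 0.1889
  benzene: x = 0.4147, y = 0.2513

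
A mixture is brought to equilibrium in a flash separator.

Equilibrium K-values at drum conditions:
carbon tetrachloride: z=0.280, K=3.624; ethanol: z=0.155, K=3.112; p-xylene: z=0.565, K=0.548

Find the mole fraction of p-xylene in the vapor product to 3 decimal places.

y_p-xylene = 0.462

Newton iteration, ψ⁰ = 0.59:
  ψ = 0.590: g = 0.0858, g' = -0.649 → ψ = 0.722
  ψ = 0.722: g = 0.0042, g' = -0.593 → ψ = 0.729
Converged at ψ = 0.729.
Compositions from xᵢ = zᵢ/(1+ψ(Kᵢ−1)), yᵢ = Kᵢxᵢ:
  carbon tetrachloride: x = 0.096, y = 0.348
  ethanol: x = 0.061, y = 0.190
  p-xylene: x = 0.843, y = 0.462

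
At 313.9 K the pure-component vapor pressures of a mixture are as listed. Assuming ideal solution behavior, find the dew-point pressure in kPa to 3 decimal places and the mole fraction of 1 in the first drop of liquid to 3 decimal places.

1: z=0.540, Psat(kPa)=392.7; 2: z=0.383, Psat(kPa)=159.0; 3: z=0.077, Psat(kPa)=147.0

Pdew = 232.142 kPa, x_1 = 0.319

At the dew point ψ → 1, so Σzᵢ/Kᵢ = 1 with Kᵢ = Pᵢˢᵃᵗ/P ⇒ 1/P = Σzᵢ/Pᵢˢᵃᵗ.
1/P = 0.540/392.7 + 0.383/159.0 + 0.077/147.0 = 0.004308 ⇒ P = 232.142 kPa
xᵢ = zᵢP/Pᵢˢᵃᵗ ⇒ x_1 = 0.540·232.142/392.7 = 0.319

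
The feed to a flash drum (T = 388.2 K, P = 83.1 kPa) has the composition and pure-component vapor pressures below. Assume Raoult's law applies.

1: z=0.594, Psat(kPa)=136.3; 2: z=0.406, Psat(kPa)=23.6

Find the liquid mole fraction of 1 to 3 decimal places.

Raoult's law: Kᵢ = Pᵢˢᵃᵗ/P = Pᵢˢᵃᵗ/83.1.
  K_1 = 136.3/83.1 = 1.64019, K_2 = 23.6/83.1 = 0.28400
Newton–Raphson from ψ = 0.42:
  ψ = 0.420: g = -0.1160, g' = -0.577 → ψ = 0.219
  ψ = 0.219: g = -0.0112, g' = -0.480 → ψ = 0.196
  ψ = 0.196: g = -0.0001, g' = -0.474 → ψ = 0.195
Converged at ψ = 0.195.
Compositions from xᵢ = zᵢ/(1+ψ(Kᵢ−1)), yᵢ = Kᵢxᵢ:
  1: x = 0.528, y = 0.866
  2: x = 0.472, y = 0.134

x_1 = 0.528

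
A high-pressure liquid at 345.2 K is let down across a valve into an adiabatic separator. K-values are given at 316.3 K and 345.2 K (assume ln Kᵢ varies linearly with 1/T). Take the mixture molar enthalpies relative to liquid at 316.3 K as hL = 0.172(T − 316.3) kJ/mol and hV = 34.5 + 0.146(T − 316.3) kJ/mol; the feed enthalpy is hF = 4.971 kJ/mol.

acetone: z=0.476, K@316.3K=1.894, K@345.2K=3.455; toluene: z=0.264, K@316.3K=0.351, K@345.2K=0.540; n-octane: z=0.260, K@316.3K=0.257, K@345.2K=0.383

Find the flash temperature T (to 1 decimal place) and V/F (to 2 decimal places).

Adiabatic flash: solve Rachford–Rice at each trial T, then check hF = ψ·hV(T) + (1−ψ)·hL(T).
  T = 316.3 K: K = (1.894, 0.351, 0.257), RR gives ψ = 0.098, H_out = 3.378 kJ/mol
  T = 345.2 K: K = (3.455, 0.540, 0.383), RR gives ψ = 0.661, H_out = 27.285 kJ/mol
  T = 330.8 K: K = (2.595, 0.440, 0.317), RR gives ψ = 0.435, H_out = 17.330 kJ/mol
  T = 323.6 K: K = (2.227, 0.394, 0.286), RR gives ψ = 0.294, H_out = 11.331 kJ/mol
  T = 320.0 K: K = (2.058, 0.373, 0.272), RR gives ψ = 0.207, H_out = 7.743 kJ/mol
  T = 318.1 K: K = (1.973, 0.361, 0.264), RR gives ψ = 0.154, H_out = 5.606 kJ/mol
Linear interpolation between T = 316.3 (H_out = 3.378) and T = 318.1 (H_out = 5.606) on hF = 4.971 gives T ≈ 317.6 K, at which ψ = 0.14.

T = 317.6 K, V/F = 0.14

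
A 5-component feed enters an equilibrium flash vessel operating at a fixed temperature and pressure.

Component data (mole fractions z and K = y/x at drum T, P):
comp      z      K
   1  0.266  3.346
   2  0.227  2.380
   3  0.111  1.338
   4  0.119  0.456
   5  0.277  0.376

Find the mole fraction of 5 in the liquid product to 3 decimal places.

Rachford–Rice: g(ψ) = Σ zᵢ(Kᵢ−1)/(1+ψ(Kᵢ−1)) = 0.
Feasibility: ΣzᵢKᵢ = 1.737, Σzᵢ/Kᵢ = 1.256 — both > 1, two phases present.
Newton iteration, ψ⁰ = 0.5:
  ψ = 0.500: g = 0.1645, g' = -0.765 → ψ = 0.715
  ψ = 0.715: g = 0.0029, g' = -0.768 → ψ = 0.719
Converged at ψ = 0.719.
Compositions from xᵢ = zᵢ/(1+ψ(Kᵢ−1)), yᵢ = Kᵢxᵢ:
  1: x = 0.099, y = 0.331
  2: x = 0.114, y = 0.271
  3: x = 0.089, y = 0.119
  4: x = 0.195, y = 0.089
  5: x = 0.502, y = 0.189

x_5 = 0.502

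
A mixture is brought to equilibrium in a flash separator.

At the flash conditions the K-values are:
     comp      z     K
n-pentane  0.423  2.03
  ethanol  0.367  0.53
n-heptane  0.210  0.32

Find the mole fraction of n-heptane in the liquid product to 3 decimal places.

Material balance + equilibrium reduce to Σ zᵢ(Kᵢ−1)/(1+V/F(Kᵢ−1)) = 0.
g(0) = ΣzᵢKᵢ − 1 = 0.120 and g(1) = 1 − Σzᵢ/Kᵢ = -0.557, so a root lies in (0, 1).
Newton–Raphson from V/F = 0.5:
  V/F = 0.500: g = -0.1543, g' = -0.557 → V/F = 0.223
  V/F = 0.223: g = -0.0067, g' = -0.533 → V/F = 0.210
Converged at V/F = 0.210.
Compositions from xᵢ = zᵢ/(1+V/F(Kᵢ−1)), yᵢ = Kᵢxᵢ:
  n-pentane: x = 0.348, y = 0.706
  ethanol: x = 0.407, y = 0.216
  n-heptane: x = 0.245, y = 0.078

x_n-heptane = 0.245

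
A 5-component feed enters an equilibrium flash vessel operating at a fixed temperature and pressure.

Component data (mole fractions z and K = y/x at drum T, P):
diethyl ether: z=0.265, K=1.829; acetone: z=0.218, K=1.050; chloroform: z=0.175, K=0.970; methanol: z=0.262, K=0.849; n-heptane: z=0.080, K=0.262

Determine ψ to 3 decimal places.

Material balance + equilibrium reduce to Σ zᵢ(Kᵢ−1)/(1+ψ(Kᵢ−1)) = 0.
g(0) = ΣzᵢKᵢ − 1 = 0.127 and g(1) = 1 − Σzᵢ/Kᵢ = -0.147, so a root lies in (0, 1).
Newton–Raphson from ψ = 0.5:
  ψ = 0.500: g = 0.0243, g' = -0.208 → ψ = 0.617
  ψ = 0.617: g = -0.0013, g' = -0.234 → ψ = 0.611
Converged at ψ = 0.611.

ψ = 0.611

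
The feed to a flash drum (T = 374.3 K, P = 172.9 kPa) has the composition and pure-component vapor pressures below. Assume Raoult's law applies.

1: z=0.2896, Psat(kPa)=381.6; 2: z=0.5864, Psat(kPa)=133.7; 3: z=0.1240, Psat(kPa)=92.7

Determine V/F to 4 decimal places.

V/F = 0.4727

Raoult's law: Kᵢ = Pᵢˢᵃᵗ/P = Pᵢˢᵃᵗ/172.9.
  K_1 = 381.6/172.9 = 2.207056, K_2 = 133.7/172.9 = 0.773279, K_3 = 92.7/172.9 = 0.536148
Material balance + equilibrium reduce to Σ zᵢ(Kᵢ−1)/(1+V/F(Kᵢ−1)) = 0.
g(0) = ΣzᵢKᵢ − 1 = 0.1591 and g(1) = 1 − Σzᵢ/Kᵢ = -0.1208, so a root lies in (0, 1).
Iterate (Newton) starting at V/F = 0.7:
  V/F = 0.7000: g = -0.05373, g' = -0.2251 → V/F = 0.4613
  V/F = 0.4613: g = 0.00290, g' = -0.2549 → V/F = 0.4726
  V/F = 0.4726: g = 0.00001, g' = -0.2527 → V/F = 0.4727
Converged at V/F = 0.4727.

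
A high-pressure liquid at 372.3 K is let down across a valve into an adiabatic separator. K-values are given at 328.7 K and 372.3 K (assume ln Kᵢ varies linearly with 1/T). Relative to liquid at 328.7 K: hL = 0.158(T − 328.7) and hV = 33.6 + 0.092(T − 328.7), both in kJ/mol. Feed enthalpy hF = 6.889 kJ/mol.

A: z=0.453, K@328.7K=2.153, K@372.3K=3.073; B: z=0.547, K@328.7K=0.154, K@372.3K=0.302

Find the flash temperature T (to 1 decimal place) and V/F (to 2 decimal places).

Adiabatic flash: solve Rachford–Rice at each trial T, then check hF = ψ·hV(T) + (1−ψ)·hL(T).
  T = 328.7 K: K = (2.153, 0.154), RR gives ψ = 0.061, H_out = 2.051 kJ/mol
  T = 372.3 K: K = (3.073, 0.302), RR gives ψ = 0.385, H_out = 18.721 kJ/mol
  T = 350.5 K: K = (2.601, 0.220), RR gives ψ = 0.239, H_out = 11.138 kJ/mol
  T = 339.6 K: K = (2.374, 0.185), RR gives ψ = 0.158, H_out = 6.908 kJ/mol
  T = 334.1 K: K = (2.261, 0.169), RR gives ψ = 0.111, H_out = 4.559 kJ/mol
  T = 336.9 K: K = (2.318, 0.177), RR gives ψ = 0.136, H_out = 5.777 kJ/mol
  T = 338.2 K: K = (2.345, 0.181), RR gives ψ = 0.146, H_out = 6.327 kJ/mol
Linear interpolation between T = 338.2 (H_out = 6.327) and T = 339.6 (H_out = 6.908) on hF = 6.889 gives T ≈ 339.6 K, at which ψ = 0.16.

T = 339.6 K, V/F = 0.16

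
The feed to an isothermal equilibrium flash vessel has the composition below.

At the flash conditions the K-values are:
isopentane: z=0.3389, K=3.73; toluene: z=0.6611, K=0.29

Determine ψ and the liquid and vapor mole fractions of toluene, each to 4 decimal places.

Rachford–Rice: g(ψ) = Σ zᵢ(Kᵢ−1)/(1+ψ(Kᵢ−1)) = 0.
Check two-phase: ΣzᵢKᵢ = 1.4558 > 1 and Σzᵢ/Kᵢ = 2.3705 > 1, so g(0) = 0.4558 > 0 and g(1) = -1.3705 < 0.
Newton iteration, ψ⁰ = 0.47:
  ψ = 0.4700: g = -0.29922, g' = -1.2352 → ψ = 0.2278
  ψ = 0.2278: g = 0.01056, g' = -1.4345 → ψ = 0.2351
  ψ = 0.2351: g = 0.00006, g' = -1.4172 → ψ = 0.2352
Converged at ψ = 0.2352.
Compositions from xᵢ = zᵢ/(1+ψ(Kᵢ−1)), yᵢ = Kᵢxᵢ:
  isopentane: x = 0.2064, y = 0.7699
  toluene: x = 0.7936, y = 0.2301

ψ = 0.2352, x_toluene = 0.7936, y_toluene = 0.2301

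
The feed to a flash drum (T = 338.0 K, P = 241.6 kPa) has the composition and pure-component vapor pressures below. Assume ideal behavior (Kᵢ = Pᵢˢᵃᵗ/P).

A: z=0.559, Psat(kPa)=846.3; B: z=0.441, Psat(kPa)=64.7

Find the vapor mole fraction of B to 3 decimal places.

Raoult's law: Kᵢ = Pᵢˢᵃᵗ/P = Pᵢˢᵃᵗ/241.6.
  K_A = 846.3/241.6 = 3.50290, K_B = 64.7/241.6 = 0.26780
Rachford–Rice: g(ψ) = Σ zᵢ(Kᵢ−1)/(1+ψ(Kᵢ−1)) = 0.
g(0) = ΣzᵢKᵢ − 1 = 1.076 and g(1) = 1 − Σzᵢ/Kᵢ = -0.806, so a root lies in (0, 1).
Binary case is linear: z₁(K₁−1)(1+ψ(K₂−1)) + z₂(K₂−1)(1+ψ(K₁−1)) = 0
⇒ ψ = [z₁(K₁−1)+z₂(K₂−1)] / [−(K₁−1)(K₂−1)] = 1.0762/1.8326 = 0.587
Compositions from xᵢ = zᵢ/(1+ψ(Kᵢ−1)), yᵢ = Kᵢxᵢ:
  A: x = 0.226, y = 0.793
  B: x = 0.774, y = 0.207

y_B = 0.207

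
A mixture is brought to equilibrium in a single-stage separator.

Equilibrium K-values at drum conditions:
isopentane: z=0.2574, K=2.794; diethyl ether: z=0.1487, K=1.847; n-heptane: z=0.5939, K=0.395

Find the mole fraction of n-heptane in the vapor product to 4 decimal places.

Newton–Raphson from ψ = 0.5:
  ψ = 0.5000: g = -0.18324, g' = -0.7297 → ψ = 0.2489
  ψ = 0.2489: g = 0.00026, g' = -0.7700 → ψ = 0.2492
Converged at ψ = 0.2492.
Compositions from xᵢ = zᵢ/(1+ψ(Kᵢ−1)), yᵢ = Kᵢxᵢ:
  isopentane: x = 0.1779, y = 0.4970
  diethyl ether: x = 0.1228, y = 0.2268
  n-heptane: x = 0.6993, y = 0.2762

y_n-heptane = 0.2762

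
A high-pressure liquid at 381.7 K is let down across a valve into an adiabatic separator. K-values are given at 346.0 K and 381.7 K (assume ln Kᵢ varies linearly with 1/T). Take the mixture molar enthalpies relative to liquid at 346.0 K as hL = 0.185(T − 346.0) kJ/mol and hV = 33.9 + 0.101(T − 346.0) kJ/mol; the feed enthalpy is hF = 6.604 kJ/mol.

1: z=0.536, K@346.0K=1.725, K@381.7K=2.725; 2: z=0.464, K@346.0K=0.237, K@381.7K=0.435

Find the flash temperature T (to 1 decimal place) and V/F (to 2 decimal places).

T = 350.7 K, V/F = 0.17

Adiabatic flash: solve Rachford–Rice at each trial T, then check hF = ψ·hV(T) + (1−ψ)·hL(T).
  T = 346.0 K: K = (1.725, 0.237), RR gives ψ = 0.062, H_out = 2.118 kJ/mol
  T = 381.7 K: K = (2.725, 0.435), RR gives ψ = 0.680, H_out = 27.608 kJ/mol
  T = 363.9 K: K = (2.194, 0.326), RR gives ψ = 0.407, H_out = 16.492 kJ/mol
  T = 354.9 K: K = (1.950, 0.279), RR gives ψ = 0.255, H_out = 10.097 kJ/mol
  T = 350.4 K: K = (1.834, 0.257), RR gives ψ = 0.165, H_out = 6.357 kJ/mol
  T = 352.6 K: K = (1.890, 0.268), RR gives ψ = 0.211, H_out = 8.247 kJ/mol
Linear interpolation between T = 350.4 (H_out = 6.357) and T = 352.6 (H_out = 8.247) on hF = 6.604 gives T ≈ 350.7 K, at which ψ = 0.17.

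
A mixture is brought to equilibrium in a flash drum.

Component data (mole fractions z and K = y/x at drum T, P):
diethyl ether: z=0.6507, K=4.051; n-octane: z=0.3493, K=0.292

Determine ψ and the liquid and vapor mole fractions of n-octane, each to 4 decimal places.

Iterate (Newton) starting at ψ = 0.51:
  ψ = 0.5100: g = 0.38965, g' = -1.3560 → ψ = 0.7973
  ψ = 0.7973: g = 0.01046, g' = -1.4373 → ψ = 0.8046
Converged at ψ = 0.8046.
Compositions from xᵢ = zᵢ/(1+ψ(Kᵢ−1)), yᵢ = Kᵢxᵢ:
  diethyl ether: x = 0.1883, y = 0.7630
  n-octane: x = 0.8117, y = 0.2370

ψ = 0.8046, x_n-octane = 0.8117, y_n-octane = 0.2370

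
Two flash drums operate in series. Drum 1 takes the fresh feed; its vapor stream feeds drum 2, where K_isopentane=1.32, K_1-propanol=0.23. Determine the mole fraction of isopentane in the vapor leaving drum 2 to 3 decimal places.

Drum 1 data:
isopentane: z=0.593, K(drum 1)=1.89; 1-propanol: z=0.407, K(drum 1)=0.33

Drum 1:
Material balance + equilibrium reduce to Σ zᵢ(Kᵢ−1)/(1+ψ₁(Kᵢ−1)) = 0.
Check two-phase: ΣzᵢKᵢ = 1.255 > 1 and Σzᵢ/Kᵢ = 1.547 > 1, so g(0) = 0.255 > 0 and g(1) = -0.547 < 0.
Newton–Raphson from ψ₁ = 0.48:
  ψ₁ = 0.480: g = -0.0322, g' = -0.628 → ψ₁ = 0.429
  ψ₁ = 0.429: g = -0.0006, g' = -0.606 → ψ₁ = 0.428
Converged at ψ₁ = 0.428.
Drum-1 compositions:
  isopentane: x = 0.429, y = 0.812
  1-propanol: x = 0.571, y = 0.188
Drum-2 feed = drum-1 vapor: z₂ = (0.8117, 0.1883).
Drum 2:
Rachford–Rice: g(ψ₂) = Σ zᵢ(Kᵢ−1)/(1+ψ₂(Kᵢ−1)) = 0.
g(0) = ΣzᵢKᵢ − 1 = 0.115 and g(1) = 1 − Σzᵢ/Kᵢ = -0.434, so a root lies in (0, 1).
Newton iteration, ψ₂⁰ = 0.36:
  ψ₂ = 0.360: g = 0.0324, g' = -0.280 → ψ₂ = 0.475
  ψ₂ = 0.475: g = -0.0032, g' = -0.340 → ψ₂ = 0.466
Converged at ψ₂ = 0.466.
  isopentane: x = 0.706, y = 0.932
  1-propanol: x = 0.294, y = 0.068

y_isopentane (drum 2) = 0.932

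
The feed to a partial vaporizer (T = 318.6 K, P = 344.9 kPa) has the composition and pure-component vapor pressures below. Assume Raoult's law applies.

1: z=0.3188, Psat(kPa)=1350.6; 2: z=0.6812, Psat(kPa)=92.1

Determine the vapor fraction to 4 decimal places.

ψ = 0.2013

Raoult's law: Kᵢ = Pᵢˢᵃᵗ/P = Pᵢˢᵃᵗ/344.9.
  K_1 = 1350.6/344.9 = 3.915918, K_2 = 92.1/344.9 = 0.267034
Newton iteration, ψ⁰ = 0.51:
  ψ = 0.5100: g = -0.42360, g' = -1.3715 → ψ = 0.2012
  ψ = 0.2012: g = 0.00028, g' = -1.5804 → ψ = 0.2013
Converged at ψ = 0.2013.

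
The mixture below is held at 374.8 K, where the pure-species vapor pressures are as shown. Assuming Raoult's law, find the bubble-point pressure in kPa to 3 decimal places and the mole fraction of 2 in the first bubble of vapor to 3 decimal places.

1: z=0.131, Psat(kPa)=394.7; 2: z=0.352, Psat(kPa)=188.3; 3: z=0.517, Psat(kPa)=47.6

Pbub = 142.596 kPa, y_2 = 0.465

At the bubble point ψ → 0, so ΣzᵢKᵢ = 1 with Kᵢ = Pᵢˢᵃᵗ/P ⇒ P = ΣzᵢPᵢˢᵃᵗ.
P = 0.131·394.7 + 0.352·188.3 + 0.517·47.6 = 142.596 kPa
yᵢ = zᵢPᵢˢᵃᵗ/P ⇒ y_2 = 0.352·188.3/142.596 = 0.465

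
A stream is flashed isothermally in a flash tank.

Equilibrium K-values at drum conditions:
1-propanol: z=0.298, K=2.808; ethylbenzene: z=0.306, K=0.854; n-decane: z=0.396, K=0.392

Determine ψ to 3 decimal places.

Material balance + equilibrium reduce to Σ zᵢ(Kᵢ−1)/(1+ψ(Kᵢ−1)) = 0.
Check two-phase: ΣzᵢKᵢ = 1.253 > 1 and Σzᵢ/Kᵢ = 1.475 > 1, so g(0) = 0.253 > 0 and g(1) = -0.475 < 0.
Newton–Raphson from ψ = 0.38:
  ψ = 0.380: g = -0.0410, g' = -0.597 → ψ = 0.311
  ψ = 0.311: g = 0.0010, g' = -0.629 → ψ = 0.313
Converged at ψ = 0.313.

ψ = 0.313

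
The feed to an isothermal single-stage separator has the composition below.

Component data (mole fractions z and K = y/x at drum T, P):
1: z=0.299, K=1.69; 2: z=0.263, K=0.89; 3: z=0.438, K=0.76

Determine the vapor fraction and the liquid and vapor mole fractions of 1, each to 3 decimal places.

Iterate (Newton) starting at ψ = 0.5:
  ψ = 0.500: g = 0.0033, g' = -0.115 → ψ = 0.529
Converged at ψ = 0.529.
Compositions from xᵢ = zᵢ/(1+ψ(Kᵢ−1)), yᵢ = Kᵢxᵢ:
  1: x = 0.219, y = 0.370
  2: x = 0.279, y = 0.249
  3: x = 0.502, y = 0.381

ψ = 0.529, x_1 = 0.219, y_1 = 0.370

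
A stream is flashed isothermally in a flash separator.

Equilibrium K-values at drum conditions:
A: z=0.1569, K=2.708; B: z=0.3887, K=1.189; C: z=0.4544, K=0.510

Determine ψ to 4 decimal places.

Let ψ = V/F and solve Σ zᵢ(Kᵢ−1)/(1+ψ(Kᵢ−1)) = 0.
Feasibility: ΣzᵢKᵢ = 1.1188, Σzᵢ/Kᵢ = 1.2758 — both > 1, two phases present.
Newton iteration, ψ⁰ = 0.5:
  ψ = 0.5000: g = -0.08324, g' = -0.3361 → ψ = 0.2524
  ψ = 0.2524: g = 0.00331, g' = -0.3782 → ψ = 0.2611
  ψ = 0.2611: g = 0.00001, g' = -0.3750 → ψ = 0.2612
Converged at ψ = 0.2612.

ψ = 0.2612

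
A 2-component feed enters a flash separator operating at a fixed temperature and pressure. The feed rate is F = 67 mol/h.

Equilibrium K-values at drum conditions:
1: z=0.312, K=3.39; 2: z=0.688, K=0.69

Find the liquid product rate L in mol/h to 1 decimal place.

Material balance + equilibrium reduce to Σ zᵢ(Kᵢ−1)/(1+V/F(Kᵢ−1)) = 0.
Feasibility: ΣzᵢKᵢ = 1.532, Σzᵢ/Kᵢ = 1.089 — both > 1, two phases present.
Iterate (Newton) starting at V/F = 0.47:
  V/F = 0.470: g = 0.1015, g' = -0.486 → V/F = 0.679
  V/F = 0.679: g = 0.0142, g' = -0.365 → V/F = 0.718
  V/F = 0.718: g = 0.0003, g' = -0.351 → V/F = 0.719
Converged at V/F = 0.719.
Then V = V/F·F = 0.7186·67 = 48.1 mol/h and L = F − V = 18.9 mol/h.

L = 18.9 mol/h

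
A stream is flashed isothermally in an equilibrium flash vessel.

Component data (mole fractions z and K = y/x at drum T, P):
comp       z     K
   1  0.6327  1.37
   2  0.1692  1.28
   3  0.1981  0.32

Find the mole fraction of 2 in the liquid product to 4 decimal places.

x_2 = 0.1444

Let ψ = V/F and solve Σ zᵢ(Kᵢ−1)/(1+ψ(Kᵢ−1)) = 0.
g(0) = ΣzᵢKᵢ − 1 = 0.1468 and g(1) = 1 − Σzᵢ/Kᵢ = -0.2131, so a root lies in (0, 1).
Newton iteration, ψ⁰ = 0.56:
  ψ = 0.5600: g = 0.01732, g' = -0.3083 → ψ = 0.6162
  ψ = 0.6162: g = -0.00082, g' = -0.3385 → ψ = 0.6138
Converged at ψ = 0.6138.
Compositions from xᵢ = zᵢ/(1+ψ(Kᵢ−1)), yᵢ = Kᵢxᵢ:
  1: x = 0.5156, y = 0.7064
  2: x = 0.1444, y = 0.1848
  3: x = 0.3400, y = 0.1088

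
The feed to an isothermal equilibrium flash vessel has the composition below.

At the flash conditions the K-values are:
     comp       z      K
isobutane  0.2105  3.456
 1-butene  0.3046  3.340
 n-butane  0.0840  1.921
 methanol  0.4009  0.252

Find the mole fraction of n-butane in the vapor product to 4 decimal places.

y_n-butane = 0.1034

Newton iteration, ψ⁰ = 0.34:
  ψ = 0.3400: g = 0.33545, g' = -1.3391 → ψ = 0.5905
  ψ = 0.5905: g = 0.02324, g' = -1.2550 → ψ = 0.6090
  ψ = 0.6090: g = -0.00016, g' = -1.2734 → ψ = 0.6089
Converged at ψ = 0.6089.
Compositions from xᵢ = zᵢ/(1+ψ(Kᵢ−1)), yᵢ = Kᵢxᵢ:
  isobutane: x = 0.0844, y = 0.2915
  1-butene: x = 0.1256, y = 0.4196
  n-butane: x = 0.0538, y = 0.1034
  methanol: x = 0.7362, y = 0.1855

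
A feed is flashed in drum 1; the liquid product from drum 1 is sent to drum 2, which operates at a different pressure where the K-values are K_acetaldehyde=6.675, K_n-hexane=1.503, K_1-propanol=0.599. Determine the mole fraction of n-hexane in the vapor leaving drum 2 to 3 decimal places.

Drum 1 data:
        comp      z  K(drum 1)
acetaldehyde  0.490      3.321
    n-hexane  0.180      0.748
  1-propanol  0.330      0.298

y_n-hexane (drum 2) = 0.241

Drum 1:
Rachford–Rice: g(ψ₁) = Σ zᵢ(Kᵢ−1)/(1+ψ₁(Kᵢ−1)) = 0.
Feasibility: ΣzᵢKᵢ = 1.860, Σzᵢ/Kᵢ = 1.496 — both > 1, two phases present.
Newton iteration, ψ₁⁰ = 0.37:
  ψ₁ = 0.370: g = 0.2489, g' = -1.075 → ψ₁ = 0.602
  ψ₁ = 0.602: g = 0.0201, g' = -0.963 → ψ₁ = 0.622
Converged at ψ₁ = 0.622.
Drum-1 compositions:
  acetaldehyde: x = 0.200, y = 0.666
  n-hexane: x = 0.213, y = 0.160
  1-propanol: x = 0.586, y = 0.175
Drum-2 feed = drum-1 liquid: z₂ = (0.2004, 0.2135, 0.5861).
Drum 2:
Let ψ₂ = V/F and solve Σ zᵢ(Kᵢ−1)/(1+ψ₂(Kᵢ−1)) = 0.
g(0) = ΣzᵢKᵢ − 1 = 1.010 and g(1) = 1 − Σzᵢ/Kᵢ = -0.150, so a root lies in (0, 1).
Iterate (Newton) starting at ψ₂ = 0.5:
  ψ₂ = 0.500: g = 0.0883, g' = -0.620 → ψ₂ = 0.642
  ψ₂ = 0.642: g = 0.0095, g' = -0.501 → ψ₂ = 0.661
Converged at ψ₂ = 0.661.
  acetaldehyde: x = 0.042, y = 0.281
  n-hexane: x = 0.160, y = 0.241
  1-propanol: x = 0.798, y = 0.478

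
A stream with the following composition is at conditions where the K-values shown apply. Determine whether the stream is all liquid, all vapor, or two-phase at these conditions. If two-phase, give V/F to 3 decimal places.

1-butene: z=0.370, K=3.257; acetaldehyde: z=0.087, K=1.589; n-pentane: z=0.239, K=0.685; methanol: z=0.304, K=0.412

ΣzᵢKᵢ = 1.632; Σzᵢ/Kᵢ = 1.255.
Both exceed 1, so a two-phase solution exists.
Let ψ = V/F and solve Σ zᵢ(Kᵢ−1)/(1+ψ(Kᵢ−1)) = 0.
Iterate (Newton) starting at ψ = 0.69:
  ψ = 0.690: g = -0.0340, g' = -0.640 → ψ = 0.637
Converged at ψ = 0.637.

two-phase, V/F = 0.637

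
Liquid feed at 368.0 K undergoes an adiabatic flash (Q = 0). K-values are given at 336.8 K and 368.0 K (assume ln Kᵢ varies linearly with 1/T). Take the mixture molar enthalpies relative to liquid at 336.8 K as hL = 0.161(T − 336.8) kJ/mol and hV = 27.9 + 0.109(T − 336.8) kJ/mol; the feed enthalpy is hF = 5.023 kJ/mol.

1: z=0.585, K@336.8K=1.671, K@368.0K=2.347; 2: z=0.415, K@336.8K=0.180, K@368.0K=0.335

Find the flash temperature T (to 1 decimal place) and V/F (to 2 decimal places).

Adiabatic flash: solve Rachford–Rice at each trial T, then check hF = ψ·hV(T) + (1−ψ)·hL(T).
  T = 336.8 K: K = (1.671, 0.180), RR gives ψ = 0.095, H_out = 2.649 kJ/mol
  T = 368.0 K: K = (2.347, 0.335), RR gives ψ = 0.572, H_out = 20.044 kJ/mol
  T = 352.4 K: K = (1.995, 0.249), RR gives ψ = 0.362, H_out = 12.317 kJ/mol
  T = 344.6 K: K = (1.830, 0.212), RR gives ψ = 0.243, H_out = 7.926 kJ/mol
  T = 340.7 K: K = (1.749, 0.196), RR gives ψ = 0.174, H_out = 5.437 kJ/mol
  T = 338.8 K: K = (1.711, 0.188), RR gives ψ = 0.137, H_out = 4.122 kJ/mol
Linear interpolation between T = 338.8 (H_out = 4.122) and T = 340.7 (H_out = 5.437) on hF = 5.023 gives T ≈ 340.1 K, at which ψ = 0.16.

T = 340.1 K, V/F = 0.16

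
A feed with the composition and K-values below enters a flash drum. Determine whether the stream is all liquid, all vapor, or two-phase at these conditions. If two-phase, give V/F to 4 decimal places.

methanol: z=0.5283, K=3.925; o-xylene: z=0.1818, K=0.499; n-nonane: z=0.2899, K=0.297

ΣzᵢKᵢ = 2.2504; Σzᵢ/Kᵢ = 1.4750.
Both exceed 1, so a two-phase solution exists.
Material balance + equilibrium reduce to Σ zᵢ(Kᵢ−1)/(1+ψ(Kᵢ−1)) = 0.
Newton–Raphson from ψ = 0.5:
  ψ = 0.5000: g = 0.19174, g' = -1.1673 → ψ = 0.6643
  ψ = 0.6643: g = 0.00622, g' = -1.1286 → ψ = 0.6698
Converged at ψ = 0.6698.

two-phase, V/F = 0.6698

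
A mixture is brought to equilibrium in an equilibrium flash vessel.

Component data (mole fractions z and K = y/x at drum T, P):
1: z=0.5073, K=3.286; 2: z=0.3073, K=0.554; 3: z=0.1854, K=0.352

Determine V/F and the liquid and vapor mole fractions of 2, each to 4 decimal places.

Rachford–Rice: g(V/F) = Σ zᵢ(Kᵢ−1)/(1+V/F(Kᵢ−1)) = 0.
Check two-phase: ΣzᵢKᵢ = 1.9025 > 1 and Σzᵢ/Kᵢ = 1.2358 > 1, so g(0) = 0.9025 > 0 and g(1) = -0.2358 < 0.
Newton iteration, V/F⁰ = 0.5:
  V/F = 0.5000: g = 0.18704, g' = -0.8489 → V/F = 0.7203
  V/F = 0.7203: g = 0.01093, g' = -0.7849 → V/F = 0.7343
  V/F = 0.7343: g = -0.00002, g' = -0.7880 → V/F = 0.7342
Converged at V/F = 0.7342.
Compositions from xᵢ = zᵢ/(1+V/F(Kᵢ−1)), yᵢ = Kᵢxᵢ:
  1: x = 0.1894, y = 0.6224
  2: x = 0.4569, y = 0.2531
  3: x = 0.3537, y = 0.1245

V/F = 0.7342, x_2 = 0.4569, y_2 = 0.2531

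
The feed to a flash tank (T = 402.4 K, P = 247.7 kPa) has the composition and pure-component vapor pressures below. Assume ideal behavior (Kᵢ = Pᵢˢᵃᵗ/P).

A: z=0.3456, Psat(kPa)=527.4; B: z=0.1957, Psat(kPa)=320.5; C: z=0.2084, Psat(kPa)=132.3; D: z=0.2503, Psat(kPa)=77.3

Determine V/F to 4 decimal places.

V/F = 0.3285

Raoult's law: Kᵢ = Pᵢˢᵃᵗ/P = Pᵢˢᵃᵗ/247.7.
  K_A = 527.4/247.7 = 2.129189, K_B = 320.5/247.7 = 1.293904, K_C = 132.3/247.7 = 0.534114, K_D = 77.3/247.7 = 0.312071
Rachford–Rice: g(V/F) = Σ zᵢ(Kᵢ−1)/(1+V/F(Kᵢ−1)) = 0.
Check two-phase: ΣzᵢKᵢ = 1.1785 > 1 and Σzᵢ/Kᵢ = 1.5058 > 1, so g(0) = 0.1785 > 0 and g(1) = -0.5058 < 0.
Newton iteration, V/F⁰ = 0.43:
  V/F = 0.4300: g = -0.05217, g' = -0.5226 → V/F = 0.3302
  V/F = 0.3302: g = -0.00083, g' = -0.5093 → V/F = 0.3285
Converged at V/F = 0.3285.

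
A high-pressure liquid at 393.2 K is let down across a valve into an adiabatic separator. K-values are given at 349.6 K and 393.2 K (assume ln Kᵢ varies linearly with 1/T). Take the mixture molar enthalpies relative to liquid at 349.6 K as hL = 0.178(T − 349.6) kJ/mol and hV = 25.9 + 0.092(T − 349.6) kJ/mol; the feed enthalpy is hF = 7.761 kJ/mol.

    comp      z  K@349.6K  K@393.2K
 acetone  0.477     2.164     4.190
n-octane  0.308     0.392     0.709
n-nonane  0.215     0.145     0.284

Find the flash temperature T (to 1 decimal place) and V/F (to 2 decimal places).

Adiabatic flash: solve Rachford–Rice at each trial T, then check hF = ψ·hV(T) + (1−ψ)·hL(T).
  T = 349.6 K: K = (2.164, 0.392, 0.145), RR gives ψ = 0.219, H_out = 5.680 kJ/mol
  T = 393.2 K: K = (4.190, 0.709, 0.284), RR gives ψ = 0.751, H_out = 24.405 kJ/mol
  T = 371.4 K: K = (3.070, 0.536, 0.207), RR gives ψ = 0.517, H_out = 16.307 kJ/mol
  T = 360.5 K: K = (2.591, 0.461, 0.174), RR gives ψ = 0.386, H_out = 11.571 kJ/mol
  T = 355.1 K: K = (2.373, 0.426, 0.159), RR gives ψ = 0.310, H_out = 8.857 kJ/mol
  T = 352.4 K: K = (2.269, 0.409, 0.152), RR gives ψ = 0.267, H_out = 7.360 kJ/mol
  T = 353.8 K: K = (2.323, 0.418, 0.156), RR gives ψ = 0.290, H_out = 8.150 kJ/mol
Linear interpolation between T = 352.4 (H_out = 7.360) and T = 353.8 (H_out = 8.150) on hF = 7.761 gives T ≈ 353.1 K, at which ψ = 0.28.

T = 353.1 K, V/F = 0.28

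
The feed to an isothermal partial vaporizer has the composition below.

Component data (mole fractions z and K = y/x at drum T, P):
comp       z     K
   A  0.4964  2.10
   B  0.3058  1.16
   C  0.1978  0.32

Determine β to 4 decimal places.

β = 0.8595

Let β = V/F and solve Σ zᵢ(Kᵢ−1)/(1+β(Kᵢ−1)) = 0.
Check two-phase: ΣzᵢKᵢ = 1.4605 > 1 and Σzᵢ/Kᵢ = 1.1181 > 1, so g(0) = 0.4605 > 0 and g(1) = -0.1181 < 0.
Newton–Raphson from β = 0.46:
  β = 0.4600: g = 0.21242, g' = -0.4653 → β = 0.9165
  β = 0.9165: g = -0.04242, g' = -0.7992 → β = 0.8634
  β = 0.8634: g = -0.00275, g' = -0.7006 → β = 0.8595
Converged at β = 0.8595.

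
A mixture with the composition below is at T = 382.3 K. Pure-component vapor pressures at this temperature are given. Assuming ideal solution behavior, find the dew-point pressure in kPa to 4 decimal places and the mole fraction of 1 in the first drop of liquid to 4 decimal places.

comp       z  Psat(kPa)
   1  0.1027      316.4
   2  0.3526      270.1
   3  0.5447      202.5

At the dew point ψ → 1, so Σzᵢ/Kᵢ = 1 with Kᵢ = Pᵢˢᵃᵗ/P ⇒ 1/P = Σzᵢ/Pᵢˢᵃᵗ.
1/P = 0.1027/316.4 + 0.3526/270.1 + 0.5447/202.5 = 0.0043199 ⇒ P = 231.4864 kPa
xᵢ = zᵢP/Pᵢˢᵃᵗ ⇒ x_1 = 0.1027·231.4864/316.4 = 0.0751

Pdew = 231.4864 kPa, x_1 = 0.0751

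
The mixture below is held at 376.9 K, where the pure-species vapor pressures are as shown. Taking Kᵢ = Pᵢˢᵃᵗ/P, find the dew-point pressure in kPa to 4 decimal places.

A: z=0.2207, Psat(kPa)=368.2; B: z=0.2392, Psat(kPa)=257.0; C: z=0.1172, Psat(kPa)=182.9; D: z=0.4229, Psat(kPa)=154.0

At the dew point ψ → 1, so Σzᵢ/Kᵢ = 1 with Kᵢ = Pᵢˢᵃᵗ/P ⇒ 1/P = Σzᵢ/Pᵢˢᵃᵗ.
1/P = 0.2207/368.2 + 0.2392/257.0 + 0.1172/182.9 + 0.4229/154.0 = 0.0049170 ⇒ P = 203.3747 kPa

Pdew = 203.3747 kPa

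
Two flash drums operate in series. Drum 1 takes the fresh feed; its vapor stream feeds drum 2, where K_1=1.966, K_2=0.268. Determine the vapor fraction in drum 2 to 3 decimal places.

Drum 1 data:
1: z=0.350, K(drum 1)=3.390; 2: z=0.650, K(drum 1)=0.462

V/F (drum 2) = 0.461

Drum 1:
Rachford–Rice: g(ψ₁) = Σ zᵢ(Kᵢ−1)/(1+ψ₁(Kᵢ−1)) = 0.
Check two-phase: ΣzᵢKᵢ = 1.487 > 1 and Σzᵢ/Kᵢ = 1.510 > 1, so g(0) = 0.487 > 0 and g(1) = -0.510 < 0.
Iterate (Newton) starting at ψ₁ = 0.5:
  ψ₁ = 0.500: g = -0.0973, g' = -0.767 → ψ₁ = 0.373
  ψ₁ = 0.373: g = 0.0046, g' = -0.853 → ψ₁ = 0.379
Converged at ψ₁ = 0.379.
Drum-1 compositions:
  1: x = 0.184, y = 0.623
  2: x = 0.816, y = 0.377
Drum-2 feed = drum-1 vapor: z₂ = (0.6229, 0.3771).
Drum 2:
Material balance + equilibrium reduce to Σ zᵢ(Kᵢ−1)/(1+ψ₂(Kᵢ−1)) = 0.
g(0) = ΣzᵢKᵢ − 1 = 0.326 and g(1) = 1 − Σzᵢ/Kᵢ = -0.724, so a root lies in (0, 1).
Newton–Raphson from ψ₂ = 0.5:
  ψ₂ = 0.500: g = -0.0297, g' = -0.767 → ψ₂ = 0.461
Converged at ψ₂ = 0.461.
  1: x = 0.431, y = 0.848
  2: x = 0.569, y = 0.152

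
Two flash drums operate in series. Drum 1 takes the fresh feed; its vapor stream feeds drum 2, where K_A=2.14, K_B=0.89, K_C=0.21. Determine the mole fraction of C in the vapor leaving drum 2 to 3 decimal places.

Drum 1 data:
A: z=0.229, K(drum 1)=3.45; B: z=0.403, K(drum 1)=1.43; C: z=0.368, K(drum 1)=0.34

y_C (drum 2) = 0.058

Drum 1:
Newton–Raphson from ψ₁ = 0.49:
  ψ₁ = 0.490: g = 0.0391, g' = -0.685 → ψ₁ = 0.547
Converged at ψ₁ = 0.547.
Drum-1 compositions:
  A: x = 0.098, y = 0.338
  B: x = 0.326, y = 0.467
  C: x = 0.576, y = 0.196
Drum-2 feed = drum-1 vapor: z₂ = (0.3376, 0.4666, 0.1958).
Drum 2:
Newton iteration, ψ₂⁰ = 0.63:
  ψ₂ = 0.630: g = -0.1391, g' = -0.639 → ψ₂ = 0.413
  ψ₂ = 0.413: g = -0.0214, g' = -0.478 → ψ₂ = 0.368
  ψ₂ = 0.368: g = -0.0003, g' = -0.467 → ψ₂ = 0.367
Converged at ψ₂ = 0.367.
  A: x = 0.238, y = 0.509
  B: x = 0.486, y = 0.433
  C: x = 0.276, y = 0.058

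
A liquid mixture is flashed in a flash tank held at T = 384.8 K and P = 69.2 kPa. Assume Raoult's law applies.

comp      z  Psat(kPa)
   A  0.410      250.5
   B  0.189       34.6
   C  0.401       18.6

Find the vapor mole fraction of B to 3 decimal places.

Raoult's law: Kᵢ = Pᵢˢᵃᵗ/P = Pᵢˢᵃᵗ/69.2.
  K_A = 250.5/69.2 = 3.61994, K_B = 34.6/69.2 = 0.50000, K_C = 18.6/69.2 = 0.26879
Let ψ = V/F and solve Σ zᵢ(Kᵢ−1)/(1+ψ(Kᵢ−1)) = 0.
Check two-phase: ΣzᵢKᵢ = 1.686 > 1 and Σzᵢ/Kᵢ = 1.983 > 1, so g(0) = 0.686 > 0 and g(1) = -0.983 < 0.
Newton–Raphson from ψ = 0.7:
  ψ = 0.700: g = -0.3670, g' = -1.362 → ψ = 0.431
  ψ = 0.431: g = -0.0436, g' = -1.155 → ψ = 0.393
Converged at ψ = 0.393.
Compositions from xᵢ = zᵢ/(1+ψ(Kᵢ−1)), yᵢ = Kᵢxᵢ:
  A: x = 0.202, y = 0.731
  B: x = 0.235, y = 0.118
  C: x = 0.563, y = 0.151

y_B = 0.118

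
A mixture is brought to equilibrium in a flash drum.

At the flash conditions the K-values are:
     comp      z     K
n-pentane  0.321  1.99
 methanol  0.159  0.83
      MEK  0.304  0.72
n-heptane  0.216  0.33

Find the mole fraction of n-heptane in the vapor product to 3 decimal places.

Let ψ = V/F and solve Σ zᵢ(Kᵢ−1)/(1+ψ(Kᵢ−1)) = 0.
Check two-phase: ΣzᵢKᵢ = 1.061 > 1 and Σzᵢ/Kᵢ = 1.430 > 1, so g(0) = 0.061 > 0 and g(1) = -0.430 < 0.
Iterate (Newton) starting at ψ = 0.5:
  ψ = 0.500: g = -0.1336, g' = -0.398 → ψ = 0.164
  ψ = 0.164: g = -0.0063, g' = -0.386 → ψ = 0.148
Converged at ψ = 0.148.
Compositions from xᵢ = zᵢ/(1+ψ(Kᵢ−1)), yᵢ = Kᵢxᵢ:
  n-pentane: x = 0.280, y = 0.557
  methanol: x = 0.163, y = 0.135
  MEK: x = 0.317, y = 0.228
  n-heptane: x = 0.240, y = 0.079

y_n-heptane = 0.079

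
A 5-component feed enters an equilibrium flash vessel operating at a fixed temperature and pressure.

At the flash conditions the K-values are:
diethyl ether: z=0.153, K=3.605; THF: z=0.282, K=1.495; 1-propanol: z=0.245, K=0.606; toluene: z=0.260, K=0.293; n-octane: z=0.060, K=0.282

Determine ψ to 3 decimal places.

ψ = 0.226

Let ψ = V/F and solve Σ zᵢ(Kᵢ−1)/(1+ψ(Kᵢ−1)) = 0.
g(0) = ΣzᵢKᵢ − 1 = 0.215 and g(1) = 1 − Σzᵢ/Kᵢ = -0.735, so a root lies in (0, 1).
Newton–Raphson from ψ = 0.32:
  ψ = 0.320: g = -0.0661, g' = -0.679 → ψ = 0.223
  ψ = 0.223: g = 0.0027, g' = -0.744 → ψ = 0.226
Converged at ψ = 0.226.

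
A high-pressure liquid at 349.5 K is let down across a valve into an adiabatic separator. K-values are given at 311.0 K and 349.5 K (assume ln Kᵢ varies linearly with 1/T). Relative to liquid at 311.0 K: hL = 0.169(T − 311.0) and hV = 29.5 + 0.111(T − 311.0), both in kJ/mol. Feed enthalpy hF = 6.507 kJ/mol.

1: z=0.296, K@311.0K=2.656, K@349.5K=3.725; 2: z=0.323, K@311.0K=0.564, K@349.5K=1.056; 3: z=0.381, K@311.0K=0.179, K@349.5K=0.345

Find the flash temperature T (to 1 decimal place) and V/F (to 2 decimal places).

T = 322.5 K, V/F = 0.16

Adiabatic flash: solve Rachford–Rice at each trial T, then check hF = ψ·hV(T) + (1−ψ)·hL(T).
  T = 311.0 K: K = (2.656, 0.564, 0.179), RR gives ψ = 0.033, H_out = 0.984 kJ/mol
  T = 349.5 K: K = (3.725, 1.056, 0.345), RR gives ψ = 0.484, H_out = 19.706 kJ/mol
  T = 330.2 K: K = (3.175, 0.785, 0.253), RR gives ψ = 0.243, H_out = 10.154 kJ/mol
  T = 320.6 K: K = (2.912, 0.669, 0.214), RR gives ψ = 0.138, H_out = 5.609 kJ/mol
  T = 325.4 K: K = (3.043, 0.726, 0.233), RR gives ψ = 0.190, H_out = 7.879 kJ/mol
  T = 323.0 K: K = (2.977, 0.697, 0.223), RR gives ψ = 0.164, H_out = 6.745 kJ/mol
Linear interpolation between T = 320.6 (H_out = 5.609) and T = 323.0 (H_out = 6.745) on hF = 6.507 gives T ≈ 322.5 K, at which ψ = 0.16.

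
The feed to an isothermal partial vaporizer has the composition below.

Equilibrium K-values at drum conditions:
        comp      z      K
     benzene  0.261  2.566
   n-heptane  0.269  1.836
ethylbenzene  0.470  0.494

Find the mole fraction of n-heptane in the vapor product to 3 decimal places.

Let ψ = V/F and solve Σ zᵢ(Kᵢ−1)/(1+ψ(Kᵢ−1)) = 0.
Feasibility: ΣzᵢKᵢ = 1.396, Σzᵢ/Kᵢ = 1.200 — both > 1, two phases present.
Newton–Raphson from ψ = 0.5:
  ψ = 0.500: g = 0.0695, g' = -0.510 → ψ = 0.636
  ψ = 0.636: g = 0.0009, g' = -0.502 → ψ = 0.638
Converged at ψ = 0.638.
Compositions from xᵢ = zᵢ/(1+ψ(Kᵢ−1)), yᵢ = Kᵢxᵢ:
  benzene: x = 0.131, y = 0.335
  n-heptane: x = 0.175, y = 0.322
  ethylbenzene: x = 0.694, y = 0.343

y_n-heptane = 0.322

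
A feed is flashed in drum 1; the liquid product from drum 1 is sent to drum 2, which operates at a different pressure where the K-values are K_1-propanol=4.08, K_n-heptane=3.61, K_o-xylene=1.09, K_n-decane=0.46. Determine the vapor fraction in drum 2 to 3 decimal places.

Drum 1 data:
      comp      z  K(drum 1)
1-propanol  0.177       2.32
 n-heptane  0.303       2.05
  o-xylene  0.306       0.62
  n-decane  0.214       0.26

V/F (drum 2) = 0.822

Drum 1:
Let ψ₁ = V/F and solve Σ zᵢ(Kᵢ−1)/(1+ψ₁(Kᵢ−1)) = 0.
Check two-phase: ΣzᵢKᵢ = 1.277 > 1 and Σzᵢ/Kᵢ = 1.541 > 1, so g(0) = 0.277 > 0 and g(1) = -0.541 < 0.
Iterate (Newton) starting at ψ₁ = 0.5:
  ψ₁ = 0.500: g = -0.0456, g' = -0.618 → ψ₁ = 0.426
  ψ₁ = 0.426: g = -0.0008, g' = -0.599 → ψ₁ = 0.425
Converged at ψ₁ = 0.425.
Drum-1 compositions:
  1-propanol: x = 0.113, y = 0.263
  n-heptane: x = 0.210, y = 0.430
  o-xylene: x = 0.365, y = 0.226
  n-decane: x = 0.312, y = 0.081
Drum-2 feed = drum-1 liquid: z₂ = (0.1134, 0.2095, 0.3649, 0.3122).
Drum 2:
Material balance + equilibrium reduce to Σ zᵢ(Kᵢ−1)/(1+ψ₂(Kᵢ−1)) = 0.
Feasibility: ΣzᵢKᵢ = 1.760, Σzᵢ/Kᵢ = 1.099 — both > 1, two phases present.
Newton iteration, ψ₂⁰ = 0.5:
  ψ₂ = 0.500: g = 0.1753, g' = -0.609 → ψ₂ = 0.788
  ψ₂ = 0.788: g = 0.0181, g' = -0.523 → ψ₂ = 0.823
  ψ₂ = 0.823: g = -0.0001, g' = -0.527 → ψ₂ = 0.822
Converged at ψ₂ = 0.822.
  1-propanol: x = 0.032, y = 0.131
  n-heptane: x = 0.067, y = 0.240
  o-xylene: x = 0.340, y = 0.370
  n-decane: x = 0.562, y = 0.258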